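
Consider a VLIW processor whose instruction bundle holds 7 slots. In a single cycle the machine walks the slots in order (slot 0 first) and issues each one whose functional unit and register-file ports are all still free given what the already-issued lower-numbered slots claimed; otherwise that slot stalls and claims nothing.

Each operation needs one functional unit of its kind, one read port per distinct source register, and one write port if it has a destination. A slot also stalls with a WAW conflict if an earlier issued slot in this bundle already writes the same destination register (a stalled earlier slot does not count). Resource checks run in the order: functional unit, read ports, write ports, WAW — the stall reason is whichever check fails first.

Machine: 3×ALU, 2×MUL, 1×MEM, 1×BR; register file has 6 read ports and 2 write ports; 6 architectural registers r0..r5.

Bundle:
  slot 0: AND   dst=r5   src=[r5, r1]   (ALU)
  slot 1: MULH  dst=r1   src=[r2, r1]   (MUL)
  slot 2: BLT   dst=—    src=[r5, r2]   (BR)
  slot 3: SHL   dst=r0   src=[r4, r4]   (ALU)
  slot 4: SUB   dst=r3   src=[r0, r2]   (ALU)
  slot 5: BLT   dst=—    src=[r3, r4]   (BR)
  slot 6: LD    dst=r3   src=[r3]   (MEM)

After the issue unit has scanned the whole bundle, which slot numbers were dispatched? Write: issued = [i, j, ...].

#0 ALU src=r5,r1 dispatched  <A:2 Mu:2 Ld:1 B:1 rd:4 wr:1>
#1 MUL src=r2,r1 dispatched  <A:2 Mu:1 Ld:1 B:1 rd:2 wr:0>
#2 BR src=r5,r2 dispatched  <A:2 Mu:1 Ld:1 B:0 rd:0 wr:0>
#3 ALU src=r4,r4 held:RD_PORT  <A:2 Mu:1 Ld:1 B:0 rd:0 wr:0>
#4 ALU src=r0,r2 held:RD_PORT  <A:2 Mu:1 Ld:1 B:0 rd:0 wr:0>
#5 BR src=r3,r4 held:FU  <A:2 Mu:1 Ld:1 B:0 rd:0 wr:0>
#6 MEM src=r3 held:RD_PORT  <A:2 Mu:1 Ld:1 B:0 rd:0 wr:0>

issued = [0, 1, 2]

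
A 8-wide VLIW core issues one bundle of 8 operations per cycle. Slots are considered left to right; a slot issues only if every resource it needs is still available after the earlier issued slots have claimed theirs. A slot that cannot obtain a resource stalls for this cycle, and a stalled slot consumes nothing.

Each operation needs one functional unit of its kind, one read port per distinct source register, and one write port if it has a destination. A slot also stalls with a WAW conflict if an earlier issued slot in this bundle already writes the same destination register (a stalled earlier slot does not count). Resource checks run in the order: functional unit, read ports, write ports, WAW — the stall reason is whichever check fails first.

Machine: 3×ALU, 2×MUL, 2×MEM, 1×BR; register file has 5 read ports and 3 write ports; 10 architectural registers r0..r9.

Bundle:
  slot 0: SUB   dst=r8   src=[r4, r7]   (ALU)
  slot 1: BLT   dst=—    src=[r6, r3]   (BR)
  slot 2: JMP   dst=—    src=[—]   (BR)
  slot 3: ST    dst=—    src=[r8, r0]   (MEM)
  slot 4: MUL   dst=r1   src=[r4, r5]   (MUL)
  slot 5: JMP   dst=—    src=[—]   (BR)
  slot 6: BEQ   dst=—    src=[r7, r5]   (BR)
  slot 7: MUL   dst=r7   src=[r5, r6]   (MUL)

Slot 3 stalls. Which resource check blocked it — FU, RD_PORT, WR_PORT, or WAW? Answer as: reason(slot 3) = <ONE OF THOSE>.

slot 0 (ALU): ISSUE — free A2,Mu2,Ld2,B1 rp3 wp2
slot 1 (BR): ISSUE — free A2,Mu2,Ld2,B0 rp1 wp2
slot 2 (BR): stall FU — free A2,Mu2,Ld2,B0 rp1 wp2
slot 3 (MEM): stall RD_PORT — free A2,Mu2,Ld2,B0 rp1 wp2
slot 4 (MUL): stall RD_PORT — free A2,Mu2,Ld2,B0 rp1 wp2
slot 5 (BR): stall FU — free A2,Mu2,Ld2,B0 rp1 wp2
slot 6 (BR): stall FU — free A2,Mu2,Ld2,B0 rp1 wp2
slot 7 (MUL): stall RD_PORT — free A2,Mu2,Ld2,B0 rp1 wp2

reason(slot 3) = RD_PORT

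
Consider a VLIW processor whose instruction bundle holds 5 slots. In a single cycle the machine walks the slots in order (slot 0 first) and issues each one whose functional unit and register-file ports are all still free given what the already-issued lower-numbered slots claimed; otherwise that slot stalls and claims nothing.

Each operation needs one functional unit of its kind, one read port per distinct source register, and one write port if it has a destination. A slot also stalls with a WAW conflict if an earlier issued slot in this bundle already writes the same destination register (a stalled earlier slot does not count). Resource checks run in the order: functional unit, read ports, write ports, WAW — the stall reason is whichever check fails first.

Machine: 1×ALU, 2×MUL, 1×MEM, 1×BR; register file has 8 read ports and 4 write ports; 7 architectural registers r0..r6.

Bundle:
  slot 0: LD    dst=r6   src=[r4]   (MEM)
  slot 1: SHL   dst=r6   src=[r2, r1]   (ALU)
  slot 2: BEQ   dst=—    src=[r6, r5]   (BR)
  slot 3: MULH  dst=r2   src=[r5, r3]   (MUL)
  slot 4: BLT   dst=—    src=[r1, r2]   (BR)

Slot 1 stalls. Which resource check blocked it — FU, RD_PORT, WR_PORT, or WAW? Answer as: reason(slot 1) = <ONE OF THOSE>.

[0] MEM needs rd=1 wr=1: ok; after: ALU=1 MUL=2 MEM=0 BR=1, R=7, W=3
[1] ALU needs rd=2 wr=1: WAW; after: ALU=1 MUL=2 MEM=0 BR=1, R=7, W=3
[2] BR needs rd=2 wr=0: ok; after: ALU=1 MUL=2 MEM=0 BR=0, R=5, W=3
[3] MUL needs rd=2 wr=1: ok; after: ALU=1 MUL=1 MEM=0 BR=0, R=3, W=2
[4] BR needs rd=2 wr=0: FU; after: ALU=1 MUL=1 MEM=0 BR=0, R=3, W=2

reason(slot 1) = WAW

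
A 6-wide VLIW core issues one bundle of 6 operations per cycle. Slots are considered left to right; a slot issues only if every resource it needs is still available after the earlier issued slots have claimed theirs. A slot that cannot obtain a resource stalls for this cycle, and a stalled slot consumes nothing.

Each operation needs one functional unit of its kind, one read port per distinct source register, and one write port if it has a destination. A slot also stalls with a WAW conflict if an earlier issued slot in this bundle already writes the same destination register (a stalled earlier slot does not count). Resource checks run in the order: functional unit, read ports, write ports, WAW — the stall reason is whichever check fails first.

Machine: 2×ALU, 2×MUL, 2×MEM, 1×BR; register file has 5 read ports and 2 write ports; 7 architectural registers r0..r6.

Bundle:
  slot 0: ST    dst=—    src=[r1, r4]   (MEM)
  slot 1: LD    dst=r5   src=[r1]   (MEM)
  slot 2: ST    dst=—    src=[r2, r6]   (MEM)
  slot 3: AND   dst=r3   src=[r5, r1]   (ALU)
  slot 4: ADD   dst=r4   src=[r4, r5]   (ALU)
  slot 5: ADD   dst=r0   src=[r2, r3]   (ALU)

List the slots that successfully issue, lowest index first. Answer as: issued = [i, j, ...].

issued = [0, 1, 3]

[0] MEM needs rd=2 wr=0: ok; after: ALU=2 MUL=2 MEM=1 BR=1, R=3, W=2
[1] MEM needs rd=1 wr=1: ok; after: ALU=2 MUL=2 MEM=0 BR=1, R=2, W=1
[2] MEM needs rd=2 wr=0: FU; after: ALU=2 MUL=2 MEM=0 BR=1, R=2, W=1
[3] ALU needs rd=2 wr=1: ok; after: ALU=1 MUL=2 MEM=0 BR=1, R=0, W=0
[4] ALU needs rd=2 wr=1: RD_PORT; after: ALU=1 MUL=2 MEM=0 BR=1, R=0, W=0
[5] ALU needs rd=2 wr=1: RD_PORT; after: ALU=1 MUL=2 MEM=0 BR=1, R=0, W=0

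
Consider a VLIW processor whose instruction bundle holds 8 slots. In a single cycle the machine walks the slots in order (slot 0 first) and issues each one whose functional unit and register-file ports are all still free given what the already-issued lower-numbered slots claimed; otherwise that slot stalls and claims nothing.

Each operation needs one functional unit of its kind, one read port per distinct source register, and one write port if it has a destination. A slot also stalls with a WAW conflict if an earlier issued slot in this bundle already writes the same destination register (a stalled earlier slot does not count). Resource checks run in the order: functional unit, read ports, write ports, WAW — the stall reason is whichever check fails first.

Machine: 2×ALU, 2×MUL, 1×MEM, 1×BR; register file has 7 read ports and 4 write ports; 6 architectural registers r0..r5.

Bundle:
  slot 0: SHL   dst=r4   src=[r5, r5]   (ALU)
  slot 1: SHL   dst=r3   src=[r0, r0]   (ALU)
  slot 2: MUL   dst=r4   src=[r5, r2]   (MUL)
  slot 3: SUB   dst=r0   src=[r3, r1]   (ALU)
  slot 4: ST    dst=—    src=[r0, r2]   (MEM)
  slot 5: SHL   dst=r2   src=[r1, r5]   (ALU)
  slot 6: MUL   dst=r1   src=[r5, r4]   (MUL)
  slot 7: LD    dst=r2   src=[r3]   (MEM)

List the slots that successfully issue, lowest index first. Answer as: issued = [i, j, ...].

issued = [0, 1, 4, 6]

(0) want 1×ALU +1rd +1wr — yes → AL1|MU2|ME1|BR1|rd6|wr3
(1) want 1×ALU +1rd +1wr — yes → AL0|MU2|ME1|BR1|rd5|wr2
(2) want 1×MUL +2rd +1wr — WAW → AL0|MU2|ME1|BR1|rd5|wr2
(3) want 1×ALU +2rd +1wr — FU → AL0|MU2|ME1|BR1|rd5|wr2
(4) want 1×MEM +2rd +0wr — yes → AL0|MU2|ME0|BR1|rd3|wr2
(5) want 1×ALU +2rd +1wr — FU → AL0|MU2|ME0|BR1|rd3|wr2
(6) want 1×MUL +2rd +1wr — yes → AL0|MU1|ME0|BR1|rd1|wr1
(7) want 1×MEM +1rd +1wr — FU → AL0|MU1|ME0|BR1|rd1|wr1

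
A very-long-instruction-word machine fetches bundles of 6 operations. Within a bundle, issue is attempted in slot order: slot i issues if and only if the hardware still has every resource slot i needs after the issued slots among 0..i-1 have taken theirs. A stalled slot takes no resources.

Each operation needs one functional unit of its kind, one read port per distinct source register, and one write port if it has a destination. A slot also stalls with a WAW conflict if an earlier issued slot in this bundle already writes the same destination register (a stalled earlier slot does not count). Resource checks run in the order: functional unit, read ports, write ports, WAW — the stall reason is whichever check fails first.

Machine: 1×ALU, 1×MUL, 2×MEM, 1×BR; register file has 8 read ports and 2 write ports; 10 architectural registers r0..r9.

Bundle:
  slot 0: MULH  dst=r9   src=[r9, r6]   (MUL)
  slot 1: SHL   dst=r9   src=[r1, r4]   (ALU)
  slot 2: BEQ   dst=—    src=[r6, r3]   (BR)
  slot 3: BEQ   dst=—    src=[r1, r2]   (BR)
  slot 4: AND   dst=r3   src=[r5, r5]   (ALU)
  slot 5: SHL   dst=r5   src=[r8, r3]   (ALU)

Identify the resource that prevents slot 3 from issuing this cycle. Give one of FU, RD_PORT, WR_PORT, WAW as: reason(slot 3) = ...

[0] MUL needs rd=2 wr=1: ok; after: ALU=1 MUL=0 MEM=2 BR=1, R=6, W=1
[1] ALU needs rd=2 wr=1: WAW; after: ALU=1 MUL=0 MEM=2 BR=1, R=6, W=1
[2] BR needs rd=2 wr=0: ok; after: ALU=1 MUL=0 MEM=2 BR=0, R=4, W=1
[3] BR needs rd=2 wr=0: FU; after: ALU=1 MUL=0 MEM=2 BR=0, R=4, W=1
[4] ALU needs rd=1 wr=1: ok; after: ALU=0 MUL=0 MEM=2 BR=0, R=3, W=0
[5] ALU needs rd=2 wr=1: FU; after: ALU=0 MUL=0 MEM=2 BR=0, R=3, W=0

reason(slot 3) = FU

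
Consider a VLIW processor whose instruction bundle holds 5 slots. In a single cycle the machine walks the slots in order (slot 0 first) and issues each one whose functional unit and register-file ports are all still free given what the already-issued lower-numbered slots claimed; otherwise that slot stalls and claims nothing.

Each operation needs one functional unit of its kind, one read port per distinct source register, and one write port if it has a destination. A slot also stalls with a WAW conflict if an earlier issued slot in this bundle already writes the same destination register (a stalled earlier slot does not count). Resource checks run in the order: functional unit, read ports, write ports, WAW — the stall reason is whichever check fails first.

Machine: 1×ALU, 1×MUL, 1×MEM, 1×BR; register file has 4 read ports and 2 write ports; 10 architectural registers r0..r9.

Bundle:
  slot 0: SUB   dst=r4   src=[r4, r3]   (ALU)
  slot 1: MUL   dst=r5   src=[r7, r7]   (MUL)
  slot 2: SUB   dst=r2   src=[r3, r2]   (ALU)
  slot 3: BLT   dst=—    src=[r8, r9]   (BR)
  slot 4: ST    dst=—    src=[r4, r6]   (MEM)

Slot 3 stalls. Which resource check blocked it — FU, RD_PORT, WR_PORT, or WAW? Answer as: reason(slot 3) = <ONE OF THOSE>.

reason(slot 3) = RD_PORT

(0) want 1×ALU +2rd +1wr — yes → AL0|MU1|ME1|BR1|rd2|wr1
(1) want 1×MUL +1rd +1wr — yes → AL0|MU0|ME1|BR1|rd1|wr0
(2) want 1×ALU +2rd +1wr — FU → AL0|MU0|ME1|BR1|rd1|wr0
(3) want 1×BR +2rd +0wr — RD_PORT → AL0|MU0|ME1|BR1|rd1|wr0
(4) want 1×MEM +2rd +0wr — RD_PORT → AL0|MU0|ME1|BR1|rd1|wr0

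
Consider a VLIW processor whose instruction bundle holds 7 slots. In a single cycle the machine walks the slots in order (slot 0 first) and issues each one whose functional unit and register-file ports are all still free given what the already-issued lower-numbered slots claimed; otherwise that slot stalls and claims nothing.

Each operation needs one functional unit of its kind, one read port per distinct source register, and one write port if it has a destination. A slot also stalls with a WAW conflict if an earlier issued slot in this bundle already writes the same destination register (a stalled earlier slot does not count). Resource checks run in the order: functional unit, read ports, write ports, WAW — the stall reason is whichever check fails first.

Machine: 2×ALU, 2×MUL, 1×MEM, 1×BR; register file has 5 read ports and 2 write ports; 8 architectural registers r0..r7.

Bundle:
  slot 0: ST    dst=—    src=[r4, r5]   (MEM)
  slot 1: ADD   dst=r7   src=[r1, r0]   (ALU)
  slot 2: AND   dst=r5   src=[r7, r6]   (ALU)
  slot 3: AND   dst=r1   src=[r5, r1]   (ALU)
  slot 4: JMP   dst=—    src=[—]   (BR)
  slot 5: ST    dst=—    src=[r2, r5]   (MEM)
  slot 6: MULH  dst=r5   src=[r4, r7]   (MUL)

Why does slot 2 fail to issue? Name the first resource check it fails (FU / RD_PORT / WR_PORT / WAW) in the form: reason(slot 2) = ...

(0) want 1×MEM +2rd +0wr — yes → AL2|MU2|ME0|BR1|rd3|wr2
(1) want 1×ALU +2rd +1wr — yes → AL1|MU2|ME0|BR1|rd1|wr1
(2) want 1×ALU +2rd +1wr — RD_PORT → AL1|MU2|ME0|BR1|rd1|wr1
(3) want 1×ALU +2rd +1wr — RD_PORT → AL1|MU2|ME0|BR1|rd1|wr1
(4) want 1×BR +0rd +0wr — yes → AL1|MU2|ME0|BR0|rd1|wr1
(5) want 1×MEM +2rd +0wr — FU → AL1|MU2|ME0|BR0|rd1|wr1
(6) want 1×MUL +2rd +1wr — RD_PORT → AL1|MU2|ME0|BR0|rd1|wr1

reason(slot 2) = RD_PORT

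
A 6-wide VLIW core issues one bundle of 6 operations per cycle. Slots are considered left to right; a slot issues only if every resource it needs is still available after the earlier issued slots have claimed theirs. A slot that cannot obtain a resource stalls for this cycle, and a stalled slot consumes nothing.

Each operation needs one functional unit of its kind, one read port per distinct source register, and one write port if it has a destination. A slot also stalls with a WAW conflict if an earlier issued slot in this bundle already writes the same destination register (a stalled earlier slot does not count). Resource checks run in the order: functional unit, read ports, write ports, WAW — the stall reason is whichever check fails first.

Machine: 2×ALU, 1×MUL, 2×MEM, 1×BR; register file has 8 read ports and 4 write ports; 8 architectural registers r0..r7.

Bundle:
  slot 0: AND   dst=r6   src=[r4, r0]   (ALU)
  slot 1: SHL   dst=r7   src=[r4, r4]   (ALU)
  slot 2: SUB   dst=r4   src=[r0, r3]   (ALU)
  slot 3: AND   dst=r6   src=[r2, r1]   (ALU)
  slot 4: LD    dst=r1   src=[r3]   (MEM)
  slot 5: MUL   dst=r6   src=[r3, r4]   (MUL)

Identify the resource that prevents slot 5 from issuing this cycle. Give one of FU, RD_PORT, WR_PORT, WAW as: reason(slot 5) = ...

reason(slot 5) = WAW

  0. ALU→r6 ⇒ go  {1A/1Mu/2Ld/1B | 6r 3w}
  1. ALU→r7 ⇒ go  {0A/1Mu/2Ld/1B | 5r 2w}
  2. ALU→r4 ⇒ no(FU)  {0A/1Mu/2Ld/1B | 5r 2w}
  3. ALU→r6 ⇒ no(FU)  {0A/1Mu/2Ld/1B | 5r 2w}
  4. MEM→r1 ⇒ go  {0A/1Mu/1Ld/1B | 4r 1w}
  5. MUL→r6 ⇒ no(WAW)  {0A/1Mu/1Ld/1B | 4r 1w}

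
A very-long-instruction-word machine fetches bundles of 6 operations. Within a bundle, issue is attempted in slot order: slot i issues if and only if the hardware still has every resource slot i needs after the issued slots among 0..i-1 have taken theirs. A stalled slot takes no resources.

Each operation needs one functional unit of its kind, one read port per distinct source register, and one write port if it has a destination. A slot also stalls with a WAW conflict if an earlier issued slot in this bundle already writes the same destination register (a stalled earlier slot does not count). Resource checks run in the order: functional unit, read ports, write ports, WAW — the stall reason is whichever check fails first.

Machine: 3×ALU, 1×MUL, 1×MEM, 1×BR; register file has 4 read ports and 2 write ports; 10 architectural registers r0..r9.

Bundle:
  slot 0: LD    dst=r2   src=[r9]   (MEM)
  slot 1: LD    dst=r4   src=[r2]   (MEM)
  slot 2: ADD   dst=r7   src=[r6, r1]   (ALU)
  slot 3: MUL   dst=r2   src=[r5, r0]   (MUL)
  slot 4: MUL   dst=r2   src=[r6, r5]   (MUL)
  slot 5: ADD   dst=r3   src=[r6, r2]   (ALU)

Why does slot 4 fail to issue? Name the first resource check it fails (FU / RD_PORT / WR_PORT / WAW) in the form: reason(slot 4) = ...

reason(slot 4) = RD_PORT

[0] MEM needs rd=1 wr=1: ok; after: ALU=3 MUL=1 MEM=0 BR=1, R=3, W=1
[1] MEM needs rd=1 wr=1: FU; after: ALU=3 MUL=1 MEM=0 BR=1, R=3, W=1
[2] ALU needs rd=2 wr=1: ok; after: ALU=2 MUL=1 MEM=0 BR=1, R=1, W=0
[3] MUL needs rd=2 wr=1: RD_PORT; after: ALU=2 MUL=1 MEM=0 BR=1, R=1, W=0
[4] MUL needs rd=2 wr=1: RD_PORT; after: ALU=2 MUL=1 MEM=0 BR=1, R=1, W=0
[5] ALU needs rd=2 wr=1: RD_PORT; after: ALU=2 MUL=1 MEM=0 BR=1, R=1, W=0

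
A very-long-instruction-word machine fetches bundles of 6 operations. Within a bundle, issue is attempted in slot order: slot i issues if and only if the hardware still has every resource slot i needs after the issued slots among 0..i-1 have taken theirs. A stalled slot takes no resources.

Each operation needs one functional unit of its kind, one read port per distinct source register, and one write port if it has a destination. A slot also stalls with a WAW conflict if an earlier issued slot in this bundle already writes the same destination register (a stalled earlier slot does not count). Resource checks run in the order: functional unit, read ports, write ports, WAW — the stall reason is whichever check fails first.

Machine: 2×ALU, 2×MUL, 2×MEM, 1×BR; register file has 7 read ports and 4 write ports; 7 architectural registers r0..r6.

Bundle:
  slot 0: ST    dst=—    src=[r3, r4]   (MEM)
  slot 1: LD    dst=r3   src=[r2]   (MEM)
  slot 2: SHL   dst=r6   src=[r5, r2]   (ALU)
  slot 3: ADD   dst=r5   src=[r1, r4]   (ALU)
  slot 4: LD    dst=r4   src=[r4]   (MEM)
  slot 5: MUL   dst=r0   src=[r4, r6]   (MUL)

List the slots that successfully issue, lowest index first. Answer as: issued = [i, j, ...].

issued = [0, 1, 2, 3]

slot 0 (MEM): ISSUE — free A2,Mu2,Ld1,B1 rp5 wp4
slot 1 (MEM): ISSUE — free A2,Mu2,Ld0,B1 rp4 wp3
slot 2 (ALU): ISSUE — free A1,Mu2,Ld0,B1 rp2 wp2
slot 3 (ALU): ISSUE — free A0,Mu2,Ld0,B1 rp0 wp1
slot 4 (MEM): stall FU — free A0,Mu2,Ld0,B1 rp0 wp1
slot 5 (MUL): stall RD_PORT — free A0,Mu2,Ld0,B1 rp0 wp1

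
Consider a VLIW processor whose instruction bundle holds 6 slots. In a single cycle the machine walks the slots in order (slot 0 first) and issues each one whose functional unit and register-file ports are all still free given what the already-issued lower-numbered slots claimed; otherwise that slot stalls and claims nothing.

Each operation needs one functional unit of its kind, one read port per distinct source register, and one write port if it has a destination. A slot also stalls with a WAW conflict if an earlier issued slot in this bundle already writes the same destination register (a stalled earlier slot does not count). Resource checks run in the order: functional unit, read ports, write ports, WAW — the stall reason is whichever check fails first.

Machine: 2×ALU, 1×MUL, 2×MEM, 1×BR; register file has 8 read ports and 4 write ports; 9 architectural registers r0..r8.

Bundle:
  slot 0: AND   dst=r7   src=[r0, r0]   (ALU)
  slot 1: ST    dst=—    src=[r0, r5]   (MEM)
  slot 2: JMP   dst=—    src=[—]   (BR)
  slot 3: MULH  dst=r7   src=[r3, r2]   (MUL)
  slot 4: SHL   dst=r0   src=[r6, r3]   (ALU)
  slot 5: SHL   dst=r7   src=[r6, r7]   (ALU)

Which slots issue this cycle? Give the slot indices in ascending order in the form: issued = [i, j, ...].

issued = [0, 1, 2, 4]

[0] ALU needs rd=1 wr=1: ok; after: ALU=1 MUL=1 MEM=2 BR=1, R=7, W=3
[1] MEM needs rd=2 wr=0: ok; after: ALU=1 MUL=1 MEM=1 BR=1, R=5, W=3
[2] BR needs rd=0 wr=0: ok; after: ALU=1 MUL=1 MEM=1 BR=0, R=5, W=3
[3] MUL needs rd=2 wr=1: WAW; after: ALU=1 MUL=1 MEM=1 BR=0, R=5, W=3
[4] ALU needs rd=2 wr=1: ok; after: ALU=0 MUL=1 MEM=1 BR=0, R=3, W=2
[5] ALU needs rd=2 wr=1: FU; after: ALU=0 MUL=1 MEM=1 BR=0, R=3, W=2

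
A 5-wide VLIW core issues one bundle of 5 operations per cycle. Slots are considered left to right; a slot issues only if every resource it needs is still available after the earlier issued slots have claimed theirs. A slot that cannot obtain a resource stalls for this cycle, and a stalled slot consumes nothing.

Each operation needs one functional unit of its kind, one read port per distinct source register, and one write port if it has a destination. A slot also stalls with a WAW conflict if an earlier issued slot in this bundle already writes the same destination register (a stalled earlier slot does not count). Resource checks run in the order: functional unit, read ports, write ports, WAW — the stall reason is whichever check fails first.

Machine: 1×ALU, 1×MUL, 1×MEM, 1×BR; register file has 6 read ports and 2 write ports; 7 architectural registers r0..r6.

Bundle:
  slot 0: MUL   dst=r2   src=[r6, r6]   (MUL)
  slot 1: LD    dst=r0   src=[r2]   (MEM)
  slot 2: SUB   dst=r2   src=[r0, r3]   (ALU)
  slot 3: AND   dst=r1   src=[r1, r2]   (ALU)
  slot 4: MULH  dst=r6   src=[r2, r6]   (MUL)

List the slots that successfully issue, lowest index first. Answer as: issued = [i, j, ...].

issued = [0, 1]

[0] MUL needs rd=1 wr=1: ok; after: ALU=1 MUL=0 MEM=1 BR=1, R=5, W=1
[1] MEM needs rd=1 wr=1: ok; after: ALU=1 MUL=0 MEM=0 BR=1, R=4, W=0
[2] ALU needs rd=2 wr=1: WR_PORT; after: ALU=1 MUL=0 MEM=0 BR=1, R=4, W=0
[3] ALU needs rd=2 wr=1: WR_PORT; after: ALU=1 MUL=0 MEM=0 BR=1, R=4, W=0
[4] MUL needs rd=2 wr=1: FU; after: ALU=1 MUL=0 MEM=0 BR=1, R=4, W=0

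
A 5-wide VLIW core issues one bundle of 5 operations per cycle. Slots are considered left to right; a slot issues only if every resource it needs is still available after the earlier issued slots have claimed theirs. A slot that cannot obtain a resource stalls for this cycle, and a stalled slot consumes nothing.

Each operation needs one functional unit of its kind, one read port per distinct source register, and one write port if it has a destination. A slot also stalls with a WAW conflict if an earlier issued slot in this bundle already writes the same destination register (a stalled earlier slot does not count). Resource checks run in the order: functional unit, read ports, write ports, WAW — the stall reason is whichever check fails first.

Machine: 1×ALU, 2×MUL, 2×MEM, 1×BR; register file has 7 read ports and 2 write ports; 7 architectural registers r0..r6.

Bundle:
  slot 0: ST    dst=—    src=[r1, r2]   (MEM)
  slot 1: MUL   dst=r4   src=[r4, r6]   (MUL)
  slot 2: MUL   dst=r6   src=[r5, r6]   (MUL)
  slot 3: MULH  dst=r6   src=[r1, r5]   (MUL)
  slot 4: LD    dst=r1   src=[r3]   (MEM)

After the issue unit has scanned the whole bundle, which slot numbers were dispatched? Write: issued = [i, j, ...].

issued = [0, 1, 2]

#0 MEM src=r1,r2 dispatched  <A:1 Mu:2 Ld:1 B:1 rd:5 wr:2>
#1 MUL src=r4,r6 dispatched  <A:1 Mu:1 Ld:1 B:1 rd:3 wr:1>
#2 MUL src=r5,r6 dispatched  <A:1 Mu:0 Ld:1 B:1 rd:1 wr:0>
#3 MUL src=r1,r5 held:FU  <A:1 Mu:0 Ld:1 B:1 rd:1 wr:0>
#4 MEM src=r3 held:WR_PORT  <A:1 Mu:0 Ld:1 B:1 rd:1 wr:0>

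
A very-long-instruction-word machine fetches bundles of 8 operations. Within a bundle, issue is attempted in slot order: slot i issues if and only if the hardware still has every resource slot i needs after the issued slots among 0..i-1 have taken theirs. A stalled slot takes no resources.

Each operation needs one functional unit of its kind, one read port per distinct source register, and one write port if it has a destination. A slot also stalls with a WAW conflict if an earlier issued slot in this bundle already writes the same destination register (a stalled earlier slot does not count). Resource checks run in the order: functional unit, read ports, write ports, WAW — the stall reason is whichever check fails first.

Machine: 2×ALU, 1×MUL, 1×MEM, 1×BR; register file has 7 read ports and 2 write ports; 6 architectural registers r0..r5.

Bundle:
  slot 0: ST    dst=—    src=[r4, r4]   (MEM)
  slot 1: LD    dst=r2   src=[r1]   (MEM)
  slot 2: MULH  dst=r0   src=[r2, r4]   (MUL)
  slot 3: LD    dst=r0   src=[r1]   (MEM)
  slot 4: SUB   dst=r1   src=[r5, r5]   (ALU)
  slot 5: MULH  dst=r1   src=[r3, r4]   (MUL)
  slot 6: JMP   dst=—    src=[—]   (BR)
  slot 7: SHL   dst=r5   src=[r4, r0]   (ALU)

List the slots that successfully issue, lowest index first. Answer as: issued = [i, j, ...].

slot 0 (MEM): ISSUE — free A2,Mu1,Ld0,B1 rp6 wp2
slot 1 (MEM): stall FU — free A2,Mu1,Ld0,B1 rp6 wp2
slot 2 (MUL): ISSUE — free A2,Mu0,Ld0,B1 rp4 wp1
slot 3 (MEM): stall FU — free A2,Mu0,Ld0,B1 rp4 wp1
slot 4 (ALU): ISSUE — free A1,Mu0,Ld0,B1 rp3 wp0
slot 5 (MUL): stall FU — free A1,Mu0,Ld0,B1 rp3 wp0
slot 6 (BR): ISSUE — free A1,Mu0,Ld0,B0 rp3 wp0
slot 7 (ALU): stall WR_PORT — free A1,Mu0,Ld0,B0 rp3 wp0

issued = [0, 2, 4, 6]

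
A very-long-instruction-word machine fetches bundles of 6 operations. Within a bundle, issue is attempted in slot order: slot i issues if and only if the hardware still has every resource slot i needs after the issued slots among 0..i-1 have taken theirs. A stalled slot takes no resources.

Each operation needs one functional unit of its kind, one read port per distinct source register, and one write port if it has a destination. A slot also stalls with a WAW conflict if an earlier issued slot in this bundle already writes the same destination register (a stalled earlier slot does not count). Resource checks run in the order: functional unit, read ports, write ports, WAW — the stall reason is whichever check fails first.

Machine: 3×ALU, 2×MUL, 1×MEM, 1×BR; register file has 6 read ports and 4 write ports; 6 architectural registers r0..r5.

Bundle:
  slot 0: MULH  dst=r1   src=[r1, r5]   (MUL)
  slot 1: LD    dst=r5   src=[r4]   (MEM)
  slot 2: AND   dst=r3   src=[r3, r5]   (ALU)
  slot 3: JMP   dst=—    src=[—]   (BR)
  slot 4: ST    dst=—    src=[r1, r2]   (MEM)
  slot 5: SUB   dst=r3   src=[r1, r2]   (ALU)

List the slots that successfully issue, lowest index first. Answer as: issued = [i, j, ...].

issued = [0, 1, 2, 3]

  0. MUL→r1 ⇒ go  {3A/1Mu/1Ld/1B | 4r 3w}
  1. MEM→r5 ⇒ go  {3A/1Mu/0Ld/1B | 3r 2w}
  2. ALU→r3 ⇒ go  {2A/1Mu/0Ld/1B | 1r 1w}
  3. BR ⇒ go  {2A/1Mu/0Ld/0B | 1r 1w}
  4. MEM ⇒ no(FU)  {2A/1Mu/0Ld/0B | 1r 1w}
  5. ALU→r3 ⇒ no(RD_PORT)  {2A/1Mu/0Ld/0B | 1r 1w}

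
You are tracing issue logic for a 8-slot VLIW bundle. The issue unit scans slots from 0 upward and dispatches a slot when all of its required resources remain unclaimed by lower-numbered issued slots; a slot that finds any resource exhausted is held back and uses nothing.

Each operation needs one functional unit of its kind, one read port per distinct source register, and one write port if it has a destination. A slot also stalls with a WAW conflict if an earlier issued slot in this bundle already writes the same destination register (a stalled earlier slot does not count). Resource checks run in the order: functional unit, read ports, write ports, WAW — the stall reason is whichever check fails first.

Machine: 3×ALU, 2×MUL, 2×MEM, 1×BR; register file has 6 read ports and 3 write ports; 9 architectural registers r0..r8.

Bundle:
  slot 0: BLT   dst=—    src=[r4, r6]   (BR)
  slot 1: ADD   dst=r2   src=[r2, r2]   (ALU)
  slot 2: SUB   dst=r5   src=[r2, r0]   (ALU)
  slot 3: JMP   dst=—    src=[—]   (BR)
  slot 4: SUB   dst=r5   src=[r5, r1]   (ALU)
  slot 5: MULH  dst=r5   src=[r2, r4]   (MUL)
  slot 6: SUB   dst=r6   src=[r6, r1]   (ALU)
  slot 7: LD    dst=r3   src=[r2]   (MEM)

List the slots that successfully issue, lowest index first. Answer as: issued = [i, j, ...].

issued = [0, 1, 2, 7]

  0. BR ⇒ go  {3A/2Mu/2Ld/0B | 4r 3w}
  1. ALU→r2 ⇒ go  {2A/2Mu/2Ld/0B | 3r 2w}
  2. ALU→r5 ⇒ go  {1A/2Mu/2Ld/0B | 1r 1w}
  3. BR ⇒ no(FU)  {1A/2Mu/2Ld/0B | 1r 1w}
  4. ALU→r5 ⇒ no(RD_PORT)  {1A/2Mu/2Ld/0B | 1r 1w}
  5. MUL→r5 ⇒ no(RD_PORT)  {1A/2Mu/2Ld/0B | 1r 1w}
  6. ALU→r6 ⇒ no(RD_PORT)  {1A/2Mu/2Ld/0B | 1r 1w}
  7. MEM→r3 ⇒ go  {1A/2Mu/1Ld/0B | 0r 0w}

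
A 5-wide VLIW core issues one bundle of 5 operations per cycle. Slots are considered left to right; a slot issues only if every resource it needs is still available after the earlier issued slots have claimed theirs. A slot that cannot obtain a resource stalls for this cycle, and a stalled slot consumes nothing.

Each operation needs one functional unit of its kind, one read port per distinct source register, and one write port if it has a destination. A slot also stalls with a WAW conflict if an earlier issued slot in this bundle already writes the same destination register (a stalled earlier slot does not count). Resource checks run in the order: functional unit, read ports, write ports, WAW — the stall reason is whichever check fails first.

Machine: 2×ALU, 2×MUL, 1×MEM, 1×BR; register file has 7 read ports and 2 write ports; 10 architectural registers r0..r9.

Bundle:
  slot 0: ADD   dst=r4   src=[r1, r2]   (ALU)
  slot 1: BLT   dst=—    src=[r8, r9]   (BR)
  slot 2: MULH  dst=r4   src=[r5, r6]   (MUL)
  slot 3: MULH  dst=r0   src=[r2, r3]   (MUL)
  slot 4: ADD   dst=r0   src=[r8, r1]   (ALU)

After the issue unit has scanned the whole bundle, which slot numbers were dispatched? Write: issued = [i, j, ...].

#0 ALU src=r1,r2 dispatched  <A:1 Mu:2 Ld:1 B:1 rd:5 wr:1>
#1 BR src=r8,r9 dispatched  <A:1 Mu:2 Ld:1 B:0 rd:3 wr:1>
#2 MUL src=r5,r6 held:WAW  <A:1 Mu:2 Ld:1 B:0 rd:3 wr:1>
#3 MUL src=r2,r3 dispatched  <A:1 Mu:1 Ld:1 B:0 rd:1 wr:0>
#4 ALU src=r8,r1 held:RD_PORT  <A:1 Mu:1 Ld:1 B:0 rd:1 wr:0>

issued = [0, 1, 3]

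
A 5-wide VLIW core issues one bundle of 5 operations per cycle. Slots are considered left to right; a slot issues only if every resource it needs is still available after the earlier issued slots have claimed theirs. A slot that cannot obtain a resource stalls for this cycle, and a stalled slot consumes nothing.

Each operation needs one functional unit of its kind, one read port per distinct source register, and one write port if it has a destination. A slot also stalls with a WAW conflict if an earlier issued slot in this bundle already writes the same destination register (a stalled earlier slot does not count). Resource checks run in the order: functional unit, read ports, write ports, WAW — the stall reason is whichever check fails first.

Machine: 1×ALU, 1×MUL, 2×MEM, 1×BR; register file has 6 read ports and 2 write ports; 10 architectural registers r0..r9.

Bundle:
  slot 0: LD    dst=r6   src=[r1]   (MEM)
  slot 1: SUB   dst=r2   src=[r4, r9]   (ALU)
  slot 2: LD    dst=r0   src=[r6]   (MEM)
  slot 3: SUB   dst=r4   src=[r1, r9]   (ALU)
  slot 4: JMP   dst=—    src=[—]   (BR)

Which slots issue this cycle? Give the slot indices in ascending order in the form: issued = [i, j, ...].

issued = [0, 1, 4]

(0) want 1×MEM +1rd +1wr — yes → AL1|MU1|ME1|BR1|rd5|wr1
(1) want 1×ALU +2rd +1wr — yes → AL0|MU1|ME1|BR1|rd3|wr0
(2) want 1×MEM +1rd +1wr — WR_PORT → AL0|MU1|ME1|BR1|rd3|wr0
(3) want 1×ALU +2rd +1wr — FU → AL0|MU1|ME1|BR1|rd3|wr0
(4) want 1×BR +0rd +0wr — yes → AL0|MU1|ME1|BR0|rd3|wr0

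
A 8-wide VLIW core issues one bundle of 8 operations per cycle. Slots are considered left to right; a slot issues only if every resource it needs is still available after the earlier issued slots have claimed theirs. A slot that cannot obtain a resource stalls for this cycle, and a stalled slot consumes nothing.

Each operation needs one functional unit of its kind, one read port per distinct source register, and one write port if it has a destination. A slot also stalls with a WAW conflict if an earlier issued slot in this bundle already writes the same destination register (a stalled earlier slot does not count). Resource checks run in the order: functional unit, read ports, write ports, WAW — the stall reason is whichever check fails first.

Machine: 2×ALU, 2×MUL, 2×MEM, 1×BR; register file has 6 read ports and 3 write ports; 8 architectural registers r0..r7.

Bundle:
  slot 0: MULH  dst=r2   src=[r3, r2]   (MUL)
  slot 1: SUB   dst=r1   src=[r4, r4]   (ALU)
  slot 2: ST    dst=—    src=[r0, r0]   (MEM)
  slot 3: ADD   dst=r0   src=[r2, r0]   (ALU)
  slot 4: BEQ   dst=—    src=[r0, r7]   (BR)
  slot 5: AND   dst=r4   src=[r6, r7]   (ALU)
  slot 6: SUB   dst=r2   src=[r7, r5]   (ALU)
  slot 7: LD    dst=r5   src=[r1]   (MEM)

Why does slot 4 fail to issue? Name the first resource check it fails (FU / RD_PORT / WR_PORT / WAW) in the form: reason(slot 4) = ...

[0] MUL needs rd=2 wr=1: ok; after: ALU=2 MUL=1 MEM=2 BR=1, R=4, W=2
[1] ALU needs rd=1 wr=1: ok; after: ALU=1 MUL=1 MEM=2 BR=1, R=3, W=1
[2] MEM needs rd=1 wr=0: ok; after: ALU=1 MUL=1 MEM=1 BR=1, R=2, W=1
[3] ALU needs rd=2 wr=1: ok; after: ALU=0 MUL=1 MEM=1 BR=1, R=0, W=0
[4] BR needs rd=2 wr=0: RD_PORT; after: ALU=0 MUL=1 MEM=1 BR=1, R=0, W=0
[5] ALU needs rd=2 wr=1: FU; after: ALU=0 MUL=1 MEM=1 BR=1, R=0, W=0
[6] ALU needs rd=2 wr=1: FU; after: ALU=0 MUL=1 MEM=1 BR=1, R=0, W=0
[7] MEM needs rd=1 wr=1: RD_PORT; after: ALU=0 MUL=1 MEM=1 BR=1, R=0, W=0

reason(slot 4) = RD_PORT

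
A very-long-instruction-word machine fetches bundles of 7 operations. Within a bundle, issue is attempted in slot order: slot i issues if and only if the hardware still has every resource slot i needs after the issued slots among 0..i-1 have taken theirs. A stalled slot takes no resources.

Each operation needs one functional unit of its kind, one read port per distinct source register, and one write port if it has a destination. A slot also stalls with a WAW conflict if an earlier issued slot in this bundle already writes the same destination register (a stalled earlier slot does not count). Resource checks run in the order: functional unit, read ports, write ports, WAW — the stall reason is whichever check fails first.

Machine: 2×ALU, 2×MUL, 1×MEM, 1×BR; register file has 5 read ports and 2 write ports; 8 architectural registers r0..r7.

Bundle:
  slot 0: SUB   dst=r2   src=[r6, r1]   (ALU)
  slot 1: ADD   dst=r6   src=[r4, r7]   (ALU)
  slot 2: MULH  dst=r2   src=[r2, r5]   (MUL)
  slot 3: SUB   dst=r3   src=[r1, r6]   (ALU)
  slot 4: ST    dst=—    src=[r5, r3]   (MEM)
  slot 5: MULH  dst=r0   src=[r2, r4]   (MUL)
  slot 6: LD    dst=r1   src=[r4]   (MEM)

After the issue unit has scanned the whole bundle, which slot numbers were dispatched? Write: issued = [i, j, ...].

issued = [0, 1]

[0] ALU needs rd=2 wr=1: ok; after: ALU=1 MUL=2 MEM=1 BR=1, R=3, W=1
[1] ALU needs rd=2 wr=1: ok; after: ALU=0 MUL=2 MEM=1 BR=1, R=1, W=0
[2] MUL needs rd=2 wr=1: RD_PORT; after: ALU=0 MUL=2 MEM=1 BR=1, R=1, W=0
[3] ALU needs rd=2 wr=1: FU; after: ALU=0 MUL=2 MEM=1 BR=1, R=1, W=0
[4] MEM needs rd=2 wr=0: RD_PORT; after: ALU=0 MUL=2 MEM=1 BR=1, R=1, W=0
[5] MUL needs rd=2 wr=1: RD_PORT; after: ALU=0 MUL=2 MEM=1 BR=1, R=1, W=0
[6] MEM needs rd=1 wr=1: WR_PORT; after: ALU=0 MUL=2 MEM=1 BR=1, R=1, W=0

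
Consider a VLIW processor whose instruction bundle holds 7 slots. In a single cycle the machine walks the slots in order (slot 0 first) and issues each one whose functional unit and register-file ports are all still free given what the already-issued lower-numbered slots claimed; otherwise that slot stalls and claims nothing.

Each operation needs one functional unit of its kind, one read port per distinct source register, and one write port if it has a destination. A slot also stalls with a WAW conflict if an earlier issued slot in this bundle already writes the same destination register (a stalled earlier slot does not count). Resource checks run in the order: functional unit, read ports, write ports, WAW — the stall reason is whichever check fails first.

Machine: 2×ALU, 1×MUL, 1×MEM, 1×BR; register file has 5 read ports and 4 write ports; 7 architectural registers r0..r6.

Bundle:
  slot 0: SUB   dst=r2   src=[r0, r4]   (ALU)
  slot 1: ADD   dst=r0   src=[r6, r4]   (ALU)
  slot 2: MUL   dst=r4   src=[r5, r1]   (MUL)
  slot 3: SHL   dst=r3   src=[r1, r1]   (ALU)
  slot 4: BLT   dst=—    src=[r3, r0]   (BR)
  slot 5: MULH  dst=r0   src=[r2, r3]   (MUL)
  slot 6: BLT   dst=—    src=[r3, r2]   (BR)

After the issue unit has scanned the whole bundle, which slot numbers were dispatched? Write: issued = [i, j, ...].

issued = [0, 1]

slot 0 (ALU): ISSUE — free A1,Mu1,Ld1,B1 rp3 wp3
slot 1 (ALU): ISSUE — free A0,Mu1,Ld1,B1 rp1 wp2
slot 2 (MUL): stall RD_PORT — free A0,Mu1,Ld1,B1 rp1 wp2
slot 3 (ALU): stall FU — free A0,Mu1,Ld1,B1 rp1 wp2
slot 4 (BR): stall RD_PORT — free A0,Mu1,Ld1,B1 rp1 wp2
slot 5 (MUL): stall RD_PORT — free A0,Mu1,Ld1,B1 rp1 wp2
slot 6 (BR): stall RD_PORT — free A0,Mu1,Ld1,B1 rp1 wp2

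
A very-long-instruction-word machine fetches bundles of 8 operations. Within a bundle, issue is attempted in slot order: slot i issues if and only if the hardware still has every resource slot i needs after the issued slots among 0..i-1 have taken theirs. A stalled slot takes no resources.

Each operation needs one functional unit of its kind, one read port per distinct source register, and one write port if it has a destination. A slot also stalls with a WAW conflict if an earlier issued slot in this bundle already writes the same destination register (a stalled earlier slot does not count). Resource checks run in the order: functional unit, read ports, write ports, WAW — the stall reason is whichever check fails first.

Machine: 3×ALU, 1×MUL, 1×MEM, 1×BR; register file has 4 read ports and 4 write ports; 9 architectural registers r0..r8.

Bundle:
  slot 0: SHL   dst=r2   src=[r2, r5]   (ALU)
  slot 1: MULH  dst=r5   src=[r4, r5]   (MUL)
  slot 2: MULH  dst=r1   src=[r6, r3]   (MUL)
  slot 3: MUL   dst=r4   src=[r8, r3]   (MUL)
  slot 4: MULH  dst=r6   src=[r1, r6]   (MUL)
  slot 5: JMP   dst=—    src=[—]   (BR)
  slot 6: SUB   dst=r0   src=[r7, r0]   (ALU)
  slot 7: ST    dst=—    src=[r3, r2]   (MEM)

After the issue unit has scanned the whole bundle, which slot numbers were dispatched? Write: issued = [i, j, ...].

#0 ALU src=r2,r5 dispatched  <A:2 Mu:1 Ld:1 B:1 rd:2 wr:3>
#1 MUL src=r4,r5 dispatched  <A:2 Mu:0 Ld:1 B:1 rd:0 wr:2>
#2 MUL src=r6,r3 held:FU  <A:2 Mu:0 Ld:1 B:1 rd:0 wr:2>
#3 MUL src=r8,r3 held:FU  <A:2 Mu:0 Ld:1 B:1 rd:0 wr:2>
#4 MUL src=r1,r6 held:FU  <A:2 Mu:0 Ld:1 B:1 rd:0 wr:2>
#5 BR src=- dispatched  <A:2 Mu:0 Ld:1 B:0 rd:0 wr:2>
#6 ALU src=r7,r0 held:RD_PORT  <A:2 Mu:0 Ld:1 B:0 rd:0 wr:2>
#7 MEM src=r3,r2 held:RD_PORT  <A:2 Mu:0 Ld:1 B:0 rd:0 wr:2>

issued = [0, 1, 5]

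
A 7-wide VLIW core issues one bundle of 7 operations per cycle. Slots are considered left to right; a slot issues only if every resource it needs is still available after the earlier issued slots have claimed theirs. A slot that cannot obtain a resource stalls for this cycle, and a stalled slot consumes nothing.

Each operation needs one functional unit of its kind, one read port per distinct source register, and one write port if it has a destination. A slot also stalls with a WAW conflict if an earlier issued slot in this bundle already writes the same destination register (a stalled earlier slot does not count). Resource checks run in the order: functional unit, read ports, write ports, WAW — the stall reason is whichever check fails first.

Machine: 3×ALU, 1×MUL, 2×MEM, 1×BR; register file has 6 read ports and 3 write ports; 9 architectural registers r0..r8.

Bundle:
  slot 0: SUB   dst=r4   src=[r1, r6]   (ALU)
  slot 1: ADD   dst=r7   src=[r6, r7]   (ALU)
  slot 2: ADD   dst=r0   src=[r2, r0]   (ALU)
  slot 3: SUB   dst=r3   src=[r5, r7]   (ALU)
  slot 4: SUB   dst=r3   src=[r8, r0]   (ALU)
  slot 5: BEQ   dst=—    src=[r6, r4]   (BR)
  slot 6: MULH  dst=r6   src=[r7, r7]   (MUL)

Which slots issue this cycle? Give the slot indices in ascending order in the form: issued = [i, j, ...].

[0] ALU needs rd=2 wr=1: ok; after: ALU=2 MUL=1 MEM=2 BR=1, R=4, W=2
[1] ALU needs rd=2 wr=1: ok; after: ALU=1 MUL=1 MEM=2 BR=1, R=2, W=1
[2] ALU needs rd=2 wr=1: ok; after: ALU=0 MUL=1 MEM=2 BR=1, R=0, W=0
[3] ALU needs rd=2 wr=1: FU; after: ALU=0 MUL=1 MEM=2 BR=1, R=0, W=0
[4] ALU needs rd=2 wr=1: FU; after: ALU=0 MUL=1 MEM=2 BR=1, R=0, W=0
[5] BR needs rd=2 wr=0: RD_PORT; after: ALU=0 MUL=1 MEM=2 BR=1, R=0, W=0
[6] MUL needs rd=1 wr=1: RD_PORT; after: ALU=0 MUL=1 MEM=2 BR=1, R=0, W=0

issued = [0, 1, 2]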